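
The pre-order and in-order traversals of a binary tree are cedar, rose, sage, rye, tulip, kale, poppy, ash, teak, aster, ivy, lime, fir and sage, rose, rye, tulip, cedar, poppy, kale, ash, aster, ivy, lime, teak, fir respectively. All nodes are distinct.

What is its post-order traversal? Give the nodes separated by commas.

The first element of pre-order is the root; it splits in-order into left and right subtrees.
Root cedar: left subtree has 4 nodes {sage, rose, rye, tulip}, right has 8 {poppy, kale, ash, aster, ivy, lime, teak, fir}.
  Root rose: left subtree has 1 node {sage}, right has 2 {rye, tulip}.
    Root rye: left subtree has 0 nodes { }, right has 1 {tulip}.
  Root kale: left subtree has 1 node {poppy}, right has 6 {ash, aster, ivy, lime, teak, fir}.
    Root ash: left subtree has 0 nodes { }, right has 5 {aster, ivy, lime, teak, fir}.
      Root teak: left subtree has 3 nodes {aster, ivy, lime}, right has 1 {fir}.
        Root aster: left subtree has 0 nodes { }, right has 2 {ivy, lime}.
          Root ivy: left subtree has 0 nodes { }, right has 1 {lime}.

sage, tulip, rye, rose, poppy, lime, ivy, aster, fir, teak, ash, kale, cedar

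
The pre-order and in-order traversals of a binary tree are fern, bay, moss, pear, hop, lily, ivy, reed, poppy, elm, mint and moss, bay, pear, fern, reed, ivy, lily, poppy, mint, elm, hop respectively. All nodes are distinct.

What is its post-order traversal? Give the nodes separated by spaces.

The first element of pre-order is the root; it splits in-order into left and right subtrees.
Root fern: left subtree has 3 nodes {moss, bay, pear}, right has 7 {reed, ivy, lily, poppy, mint, elm, hop}.
  Root bay: left subtree has 1 node {moss}, right has 1 {pear}.
  Root hop: left subtree has 6 nodes {reed, ivy, lily, poppy, mint, elm}, right has 0 { }.
    Root lily: left subtree has 2 nodes {reed, ivy}, right has 3 {poppy, mint, elm}.
      Root ivy: left subtree has 1 node {reed}, right has 0 { }.
      Root poppy: left subtree has 0 nodes { }, right has 2 {mint, elm}.
        Root elm: left subtree has 1 node {mint}, right has 0 { }.

moss pear bay reed ivy mint elm poppy lily hop fern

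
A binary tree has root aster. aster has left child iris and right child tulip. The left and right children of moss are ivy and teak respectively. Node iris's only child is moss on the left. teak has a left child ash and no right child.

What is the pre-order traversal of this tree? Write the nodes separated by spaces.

Pre-order visits the node, then its left subtree, then its right subtree.
Visit aster.
At aster: go left to iris.
  Visit iris.
  At iris: go left to moss.
    Visit moss.
    At moss: go left to ivy.
      ivy is a leaf — visit ivy.
    At moss: go right to teak.
      Visit teak.
      At teak: go left to ash.
        ash is a leaf — visit ash.
      At teak: no right child.
  At iris: no right child.
At aster: go right to tulip.
  tulip is a leaf — visit tulip.

aster iris moss ivy teak ash tulip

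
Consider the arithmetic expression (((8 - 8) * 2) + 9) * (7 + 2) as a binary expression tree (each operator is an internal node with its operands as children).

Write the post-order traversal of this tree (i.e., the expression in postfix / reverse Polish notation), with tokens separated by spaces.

Post-order on an expression tree gives postfix notation: for each operator, emit left operand, right operand, then the operator.

8 8 - 2 * 9 + 7 2 + *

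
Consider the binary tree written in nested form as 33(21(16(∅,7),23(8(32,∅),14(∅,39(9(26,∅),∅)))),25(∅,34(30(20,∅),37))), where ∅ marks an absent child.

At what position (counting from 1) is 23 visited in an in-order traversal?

6

In-order visits the left subtree, then the node, then the right subtree.
At 33: go left to 21.
  At 21: go left to 16.
    At 16: no left child.
    Visit 16.
    At 16: go right to 7.
      7 is a leaf — visit 7.
  Visit 21.
  At 21: go right to 23.
    At 23: go left to 8.
      At 8: go left to 32.
        32 is a leaf — visit 32.
      Visit 8.
      At 8: no right child.
    Visit 23.
    At 23: go right to 14.
      At 14: no left child.
      Visit 14.
      At 14: go right to 39.
        At 39: go left to 9.
          At 9: go left to 26.
            26 is a leaf — visit 26.
          Visit 9.
          At 9: no right child.
        Visit 39.
        At 39: no right child.
Visit 33.
At 33: go right to 25.
  At 25: no left child.
  Visit 25.
  At 25: go right to 34.
    At 34: go left to 30.
      At 30: go left to 20.
        20 is a leaf — visit 20.
      Visit 30.
      At 30: no right child.
    Visit 34.
    At 34: go right to 37.
      37 is a leaf — visit 37.
Full in-order sequence: 16, 7, 21, 32, 8, 23, 14, 26, 9, 39, 33, 25, 20, 30, 34, 37.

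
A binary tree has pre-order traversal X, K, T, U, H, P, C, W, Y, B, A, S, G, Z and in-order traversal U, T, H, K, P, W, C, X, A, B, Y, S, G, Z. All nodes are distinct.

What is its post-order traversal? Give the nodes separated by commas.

The first element of pre-order is the root; it splits in-order into left and right subtrees.
Root X: left subtree has 7 nodes {U, T, H, K, P, W, C}, right has 6 {A, B, Y, S, G, Z}.
  Root K: left subtree has 3 nodes {U, T, H}, right has 3 {P, W, C}.
    Root T: left subtree has 1 node {U}, right has 1 {H}.
    Root P: left subtree has 0 nodes { }, right has 2 {W, C}.
      Root C: left subtree has 1 node {W}, right has 0 { }.
  Root Y: left subtree has 2 nodes {A, B}, right has 3 {S, G, Z}.
    Root B: left subtree has 1 node {A}, right has 0 { }.
    Root S: left subtree has 0 nodes { }, right has 2 {G, Z}.
      Root G: left subtree has 0 nodes { }, right has 1 {Z}.

U, H, T, W, C, P, K, A, B, Z, G, S, Y, X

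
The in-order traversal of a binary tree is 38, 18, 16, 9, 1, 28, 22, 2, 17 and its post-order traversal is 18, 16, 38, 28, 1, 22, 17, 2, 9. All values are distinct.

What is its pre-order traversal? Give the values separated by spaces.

The last element of post-order is the root; it splits in-order into left and right subtrees.
Root 9: left subtree has 3 nodes {38, 18, 16}, right has 5 {1, 28, 22, 2, 17}.
  Root 38: left subtree has 0 nodes { }, right has 2 {18, 16}.
    Root 16: left subtree has 1 node {18}, right has 0 { }.
  Root 2: left subtree has 3 nodes {1, 28, 22}, right has 1 {17}.
    Root 22: left subtree has 2 nodes {1, 28}, right has 0 { }.
      Root 1: left subtree has 0 nodes { }, right has 1 {28}.

9 38 16 18 2 22 1 28 17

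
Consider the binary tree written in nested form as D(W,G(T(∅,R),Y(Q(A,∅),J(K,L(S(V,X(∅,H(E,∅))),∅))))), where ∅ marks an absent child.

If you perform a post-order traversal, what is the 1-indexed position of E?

8

Post-order visits the left subtree, then the right subtree, then the node.
At D: go left to W.
  W is a leaf — visit W.
At D: go right to G.
  At G: go left to T.
    At T: no left child.
    At T: go right to R.
      R is a leaf — visit R.
    Visit T.
  At G: go right to Y.
    At Y: go left to Q.
      At Q: go left to A.
        A is a leaf — visit A.
      At Q: no right child.
      Visit Q.
    At Y: go right to J.
      At J: go left to K.
        K is a leaf — visit K.
      At J: go right to L.
        At L: go left to S.
          At S: go left to V.
            V is a leaf — visit V.
          At S: go right to X.
            At X: no left child.
            At X: go right to H.
              At H: go left to E.
                E is a leaf — visit E.
              At H: no right child.
              Visit H.
            Visit X.
          Visit S.
        At L: no right child.
        Visit L.
      Visit J.
    Visit Y.
  Visit G.
Visit D.
Full post-order sequence: W, R, T, A, Q, K, V, E, H, X, S, L, J, Y, G, D.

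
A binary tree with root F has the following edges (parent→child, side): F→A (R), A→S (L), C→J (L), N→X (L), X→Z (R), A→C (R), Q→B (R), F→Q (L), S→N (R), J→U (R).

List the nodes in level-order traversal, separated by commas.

Level-order visits nodes level by level from the root, left to right within each level.
Level 0: F
Level 1: Q, A
Level 2: B, S, C
Level 3: N, J
Level 4: X, U
Level 5: Z

F, Q, A, B, S, C, N, J, X, U, Z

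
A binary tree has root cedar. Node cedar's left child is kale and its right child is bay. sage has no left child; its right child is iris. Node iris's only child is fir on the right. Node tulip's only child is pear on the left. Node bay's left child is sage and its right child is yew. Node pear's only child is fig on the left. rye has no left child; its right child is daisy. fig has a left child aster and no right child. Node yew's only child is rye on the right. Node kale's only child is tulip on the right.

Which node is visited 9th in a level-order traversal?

Level-order visits nodes level by level from the root, left to right within each level.
Level 0: cedar
Level 1: kale, bay
Level 2: tulip, sage, yew
Level 3: pear, iris, rye
Level 4: fig, fir, daisy
Level 5: aster
Full level-order sequence: cedar, kale, bay, tulip, sage, yew, pear, iris, rye, fig, fir, daisy, aster.

rye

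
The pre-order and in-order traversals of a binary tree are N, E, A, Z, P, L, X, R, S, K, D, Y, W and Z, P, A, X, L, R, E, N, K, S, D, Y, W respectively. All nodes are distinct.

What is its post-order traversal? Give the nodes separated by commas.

The first element of pre-order is the root; it splits in-order into left and right subtrees.
Root N: left subtree has 7 nodes {Z, P, A, X, L, R, E}, right has 5 {K, S, D, Y, W}.
  Root E: left subtree has 6 nodes {Z, P, A, X, L, R}, right has 0 { }.
    Root A: left subtree has 2 nodes {Z, P}, right has 3 {X, L, R}.
      Root Z: left subtree has 0 nodes { }, right has 1 {P}.
      Root L: left subtree has 1 node {X}, right has 1 {R}.
  Root S: left subtree has 1 node {K}, right has 3 {D, Y, W}.
    Root D: left subtree has 0 nodes { }, right has 2 {Y, W}.
      Root Y: left subtree has 0 nodes { }, right has 1 {W}.

P, Z, X, R, L, A, E, K, W, Y, D, S, N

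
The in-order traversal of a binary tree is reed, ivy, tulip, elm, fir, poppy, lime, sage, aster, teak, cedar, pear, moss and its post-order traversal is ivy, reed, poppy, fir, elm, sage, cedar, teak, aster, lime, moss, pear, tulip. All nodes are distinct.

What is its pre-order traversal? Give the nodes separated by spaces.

tulip reed ivy pear lime elm fir poppy aster sage teak cedar moss

The last element of post-order is the root; it splits in-order into left and right subtrees.
Root tulip: left subtree has 2 nodes {reed, ivy}, right has 10 {elm, fir, poppy, lime, sage, aster, teak, cedar, pear, moss}.
  Root reed: left subtree has 0 nodes { }, right has 1 {ivy}.
  Root pear: left subtree has 8 nodes {elm, fir, poppy, lime, sage, aster, teak, cedar}, right has 1 {moss}.
    Root lime: left subtree has 3 nodes {elm, fir, poppy}, right has 4 {sage, aster, teak, cedar}.
      Root elm: left subtree has 0 nodes { }, right has 2 {fir, poppy}.
        Root fir: left subtree has 0 nodes { }, right has 1 {poppy}.
      Root aster: left subtree has 1 node {sage}, right has 2 {teak, cedar}.
        Root teak: left subtree has 0 nodes { }, right has 1 {cedar}.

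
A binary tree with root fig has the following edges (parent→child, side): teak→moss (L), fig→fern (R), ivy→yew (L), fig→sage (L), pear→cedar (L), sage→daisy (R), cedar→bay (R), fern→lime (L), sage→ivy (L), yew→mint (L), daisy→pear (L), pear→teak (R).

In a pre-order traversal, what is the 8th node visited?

Pre-order visits the node, then its left subtree, then its right subtree.
Visit fig.
At fig: go left to sage.
  Visit sage.
  At sage: go left to ivy.
    Visit ivy.
    At ivy: go left to yew.
      Visit yew.
      At yew: go left to mint.
        mint is a leaf — visit mint.
      At yew: no right child.
    At ivy: no right child.
  At sage: go right to daisy.
    Visit daisy.
    At daisy: go left to pear.
      Visit pear.
      At pear: go left to cedar.
        Visit cedar.
        At cedar: no left child.
        At cedar: go right to bay.
          bay is a leaf — visit bay.
      At pear: go right to teak.
        Visit teak.
        At teak: go left to moss.
          moss is a leaf — visit moss.
        At teak: no right child.
    At daisy: no right child.
At fig: go right to fern.
  Visit fern.
  At fern: go left to lime.
    lime is a leaf — visit lime.
  At fern: no right child.
Full pre-order sequence: fig, sage, ivy, yew, mint, daisy, pear, cedar, bay, teak, moss, fern, lime.

cedar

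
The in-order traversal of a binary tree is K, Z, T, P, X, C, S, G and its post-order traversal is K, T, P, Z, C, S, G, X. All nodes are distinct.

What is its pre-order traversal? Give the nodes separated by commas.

X, Z, K, P, T, G, S, C

The last element of post-order is the root; it splits in-order into left and right subtrees.
Root X: left subtree has 4 nodes {K, Z, T, P}, right has 3 {C, S, G}.
  Root Z: left subtree has 1 node {K}, right has 2 {T, P}.
    Root P: left subtree has 1 node {T}, right has 0 { }.
  Root G: left subtree has 2 nodes {C, S}, right has 0 { }.
    Root S: left subtree has 1 node {C}, right has 0 { }.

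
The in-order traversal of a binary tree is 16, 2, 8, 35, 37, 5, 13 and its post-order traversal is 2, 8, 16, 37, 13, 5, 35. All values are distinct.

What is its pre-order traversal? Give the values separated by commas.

The last element of post-order is the root; it splits in-order into left and right subtrees.
Root 35: left subtree has 3 nodes {16, 2, 8}, right has 3 {37, 5, 13}.
  Root 16: left subtree has 0 nodes { }, right has 2 {2, 8}.
    Root 8: left subtree has 1 node {2}, right has 0 { }.
  Root 5: left subtree has 1 node {37}, right has 1 {13}.

35, 16, 8, 2, 5, 37, 13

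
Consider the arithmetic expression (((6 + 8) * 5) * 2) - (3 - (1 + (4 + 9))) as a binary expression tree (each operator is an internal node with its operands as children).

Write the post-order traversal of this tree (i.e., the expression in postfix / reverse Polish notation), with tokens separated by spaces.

Post-order on an expression tree gives postfix notation: for each operator, emit left operand, right operand, then the operator.

6 8 + 5 * 2 * 3 1 4 9 + + - -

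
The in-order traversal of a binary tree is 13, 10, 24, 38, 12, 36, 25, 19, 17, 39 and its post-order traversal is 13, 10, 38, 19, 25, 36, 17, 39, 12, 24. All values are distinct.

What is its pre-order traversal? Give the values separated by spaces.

24 10 13 12 38 39 17 36 25 19

The last element of post-order is the root; it splits in-order into left and right subtrees.
Root 24: left subtree has 2 nodes {13, 10}, right has 7 {38, 12, 36, 25, 19, 17, 39}.
  Root 10: left subtree has 1 node {13}, right has 0 { }.
  Root 12: left subtree has 1 node {38}, right has 5 {36, 25, 19, 17, 39}.
    Root 39: left subtree has 4 nodes {36, 25, 19, 17}, right has 0 { }.
      Root 17: left subtree has 3 nodes {36, 25, 19}, right has 0 { }.
        Root 36: left subtree has 0 nodes { }, right has 2 {25, 19}.
          Root 25: left subtree has 0 nodes { }, right has 1 {19}.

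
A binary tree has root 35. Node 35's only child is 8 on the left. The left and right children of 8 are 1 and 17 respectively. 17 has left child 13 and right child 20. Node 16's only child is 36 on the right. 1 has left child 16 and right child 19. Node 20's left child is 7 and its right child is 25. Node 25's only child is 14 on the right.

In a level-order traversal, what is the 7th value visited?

13

Level-order visits nodes level by level from the root, left to right within each level.
Level 0: 35
Level 1: 8
Level 2: 1, 17
Level 3: 16, 19, 13, 20
Level 4: 36, 7, 25
Level 5: 14
Full level-order sequence: 35, 8, 1, 17, 16, 19, 13, 20, 36, 7, 25, 14.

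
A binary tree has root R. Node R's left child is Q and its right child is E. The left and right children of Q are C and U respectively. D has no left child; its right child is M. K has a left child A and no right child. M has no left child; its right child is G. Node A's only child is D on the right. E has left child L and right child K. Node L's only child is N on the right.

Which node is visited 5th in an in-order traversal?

In-order visits the left subtree, then the node, then the right subtree.
At R: go left to Q.
  At Q: go left to C.
    C is a leaf — visit C.
  Visit Q.
  At Q: go right to U.
    U is a leaf — visit U.
Visit R.
At R: go right to E.
  At E: go left to L.
    At L: no left child.
    Visit L.
    At L: go right to N.
      N is a leaf — visit N.
  Visit E.
  At E: go right to K.
    At K: go left to A.
      At A: no left child.
      Visit A.
      At A: go right to D.
        At D: no left child.
        Visit D.
        At D: go right to M.
          At M: no left child.
          Visit M.
          At M: go right to G.
            G is a leaf — visit G.
    Visit K.
    At K: no right child.
Full in-order sequence: C, Q, U, R, L, N, E, A, D, M, G, K.

L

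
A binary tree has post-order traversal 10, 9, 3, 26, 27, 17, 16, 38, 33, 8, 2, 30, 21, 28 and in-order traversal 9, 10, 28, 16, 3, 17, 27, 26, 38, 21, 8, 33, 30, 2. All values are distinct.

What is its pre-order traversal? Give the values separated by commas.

The last element of post-order is the root; it splits in-order into left and right subtrees.
Root 28: left subtree has 2 nodes {9, 10}, right has 11 {16, 3, 17, 27, 26, 38, 21, 8, 33, 30, 2}.
  Root 9: left subtree has 0 nodes { }, right has 1 {10}.
  Root 21: left subtree has 6 nodes {16, 3, 17, 27, 26, 38}, right has 4 {8, 33, 30, 2}.
    Root 38: left subtree has 5 nodes {16, 3, 17, 27, 26}, right has 0 { }.
      Root 16: left subtree has 0 nodes { }, right has 4 {3, 17, 27, 26}.
        Root 17: left subtree has 1 node {3}, right has 2 {27, 26}.
          Root 27: left subtree has 0 nodes { }, right has 1 {26}.
    Root 30: left subtree has 2 nodes {8, 33}, right has 1 {2}.
      Root 8: left subtree has 0 nodes { }, right has 1 {33}.

28, 9, 10, 21, 38, 16, 17, 3, 27, 26, 30, 8, 33, 2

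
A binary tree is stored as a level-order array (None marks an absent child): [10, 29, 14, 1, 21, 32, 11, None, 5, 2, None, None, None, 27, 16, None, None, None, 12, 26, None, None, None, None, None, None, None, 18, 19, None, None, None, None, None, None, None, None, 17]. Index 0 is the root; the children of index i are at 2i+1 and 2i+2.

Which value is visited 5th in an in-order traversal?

In-order visits the left subtree, then the node, then the right subtree.
At 10: go left to 29.
  At 29: go left to 1.
    At 1: no left child.
    Visit 1.
    At 1: go right to 5.
      At 5: no left child.
      Visit 5.
      At 5: go right to 12.
        At 12: go left to 17.
          17 is a leaf — visit 17.
        Visit 12.
        At 12: no right child.
  Visit 29.
  At 29: go right to 21.
    At 21: go left to 2.
      At 2: go left to 26.
        26 is a leaf — visit 26.
      Visit 2.
      At 2: no right child.
    Visit 21.
    At 21: no right child.
Visit 10.
At 10: go right to 14.
  At 14: go left to 32.
    32 is a leaf — visit 32.
  Visit 14.
  At 14: go right to 11.
    At 11: go left to 27.
      At 27: go left to 18.
        18 is a leaf — visit 18.
      Visit 27.
      At 27: go right to 19.
        19 is a leaf — visit 19.
    Visit 11.
    At 11: go right to 16.
      16 is a leaf — visit 16.
Full in-order sequence: 1, 5, 17, 12, 29, 26, 2, 21, 10, 32, 14, 18, 27, 19, 11, 16.

29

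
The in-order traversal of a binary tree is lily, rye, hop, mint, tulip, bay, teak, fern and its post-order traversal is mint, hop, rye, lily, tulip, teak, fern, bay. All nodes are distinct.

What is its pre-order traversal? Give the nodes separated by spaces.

bay tulip lily rye hop mint fern teak

The last element of post-order is the root; it splits in-order into left and right subtrees.
Root bay: left subtree has 5 nodes {lily, rye, hop, mint, tulip}, right has 2 {teak, fern}.
  Root tulip: left subtree has 4 nodes {lily, rye, hop, mint}, right has 0 { }.
    Root lily: left subtree has 0 nodes { }, right has 3 {rye, hop, mint}.
      Root rye: left subtree has 0 nodes { }, right has 2 {hop, mint}.
        Root hop: left subtree has 0 nodes { }, right has 1 {mint}.
  Root fern: left subtree has 1 node {teak}, right has 0 { }.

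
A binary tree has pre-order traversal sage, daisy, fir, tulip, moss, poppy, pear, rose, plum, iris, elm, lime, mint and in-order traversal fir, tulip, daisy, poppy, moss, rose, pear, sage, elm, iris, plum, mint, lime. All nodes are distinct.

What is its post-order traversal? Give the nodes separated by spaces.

tulip fir poppy rose pear moss daisy elm iris mint lime plum sage

The first element of pre-order is the root; it splits in-order into left and right subtrees.
Root sage: left subtree has 7 nodes {fir, tulip, daisy, poppy, moss, rose, pear}, right has 5 {elm, iris, plum, mint, lime}.
  Root daisy: left subtree has 2 nodes {fir, tulip}, right has 4 {poppy, moss, rose, pear}.
    Root fir: left subtree has 0 nodes { }, right has 1 {tulip}.
    Root moss: left subtree has 1 node {poppy}, right has 2 {rose, pear}.
      Root pear: left subtree has 1 node {rose}, right has 0 { }.
  Root plum: left subtree has 2 nodes {elm, iris}, right has 2 {mint, lime}.
    Root iris: left subtree has 1 node {elm}, right has 0 { }.
    Root lime: left subtree has 1 node {mint}, right has 0 { }.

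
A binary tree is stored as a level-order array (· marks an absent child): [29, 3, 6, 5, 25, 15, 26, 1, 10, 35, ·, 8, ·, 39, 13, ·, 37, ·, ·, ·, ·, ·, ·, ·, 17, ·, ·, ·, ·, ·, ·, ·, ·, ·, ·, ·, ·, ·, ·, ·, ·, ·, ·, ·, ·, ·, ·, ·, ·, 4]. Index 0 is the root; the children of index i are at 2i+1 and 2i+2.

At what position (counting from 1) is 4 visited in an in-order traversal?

In-order visits the left subtree, then the node, then the right subtree.
At 29: go left to 3.
  At 3: go left to 5.
    At 5: go left to 1.
      At 1: no left child.
      Visit 1.
      At 1: go right to 37.
        37 is a leaf — visit 37.
    Visit 5.
    At 5: go right to 10.
      10 is a leaf — visit 10.
  Visit 3.
  At 3: go right to 25.
    At 25: go left to 35.
      35 is a leaf — visit 35.
    Visit 25.
    At 25: no right child.
Visit 29.
At 29: go right to 6.
  At 6: go left to 15.
    At 15: go left to 8.
      At 8: no left child.
      Visit 8.
      At 8: go right to 17.
        At 17: go left to 4.
          4 is a leaf — visit 4.
        Visit 17.
        At 17: no right child.
    Visit 15.
    At 15: no right child.
  Visit 6.
  At 6: go right to 26.
    At 26: go left to 39.
      39 is a leaf — visit 39.
    Visit 26.
    At 26: go right to 13.
      13 is a leaf — visit 13.
Full in-order sequence: 1, 37, 5, 10, 3, 35, 25, 29, 8, 4, 17, 15, 6, 39, 26, 13.

10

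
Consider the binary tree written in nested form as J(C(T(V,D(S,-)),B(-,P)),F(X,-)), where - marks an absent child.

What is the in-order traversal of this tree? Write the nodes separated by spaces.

V T S D C B P J X F

In-order visits the left subtree, then the node, then the right subtree.
At J: go left to C.
  At C: go left to T.
    At T: go left to V.
      V is a leaf — visit V.
    Visit T.
    At T: go right to D.
      At D: go left to S.
        S is a leaf — visit S.
      Visit D.
      At D: no right child.
  Visit C.
  At C: go right to B.
    At B: no left child.
    Visit B.
    At B: go right to P.
      P is a leaf — visit P.
Visit J.
At J: go right to F.
  At F: go left to X.
    X is a leaf — visit X.
  Visit F.
  At F: no right child.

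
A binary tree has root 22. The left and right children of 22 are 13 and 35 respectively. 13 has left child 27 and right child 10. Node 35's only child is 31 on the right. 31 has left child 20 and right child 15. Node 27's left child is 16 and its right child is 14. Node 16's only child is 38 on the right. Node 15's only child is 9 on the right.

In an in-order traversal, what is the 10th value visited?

31

In-order visits the left subtree, then the node, then the right subtree.
At 22: go left to 13.
  At 13: go left to 27.
    At 27: go left to 16.
      At 16: no left child.
      Visit 16.
      At 16: go right to 38.
        38 is a leaf — visit 38.
    Visit 27.
    At 27: go right to 14.
      14 is a leaf — visit 14.
  Visit 13.
  At 13: go right to 10.
    10 is a leaf — visit 10.
Visit 22.
At 22: go right to 35.
  At 35: no left child.
  Visit 35.
  At 35: go right to 31.
    At 31: go left to 20.
      20 is a leaf — visit 20.
    Visit 31.
    At 31: go right to 15.
      At 15: no left child.
      Visit 15.
      At 15: go right to 9.
        9 is a leaf — visit 9.
Full in-order sequence: 16, 38, 27, 14, 13, 10, 22, 35, 20, 31, 15, 9.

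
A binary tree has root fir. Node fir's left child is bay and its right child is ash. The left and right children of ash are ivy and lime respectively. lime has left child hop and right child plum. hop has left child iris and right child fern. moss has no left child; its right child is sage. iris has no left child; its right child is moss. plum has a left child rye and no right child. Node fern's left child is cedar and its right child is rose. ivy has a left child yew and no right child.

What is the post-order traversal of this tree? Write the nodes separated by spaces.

bay yew ivy sage moss iris cedar rose fern hop rye plum lime ash fir

Post-order visits the left subtree, then the right subtree, then the node.
At fir: go left to bay.
  bay is a leaf — visit bay.
At fir: go right to ash.
  At ash: go left to ivy.
    At ivy: go left to yew.
      yew is a leaf — visit yew.
    At ivy: no right child.
    Visit ivy.
  At ash: go right to lime.
    At lime: go left to hop.
      At hop: go left to iris.
        At iris: no left child.
        At iris: go right to moss.
          At moss: no left child.
          At moss: go right to sage.
            sage is a leaf — visit sage.
          Visit moss.
        Visit iris.
      At hop: go right to fern.
        At fern: go left to cedar.
          cedar is a leaf — visit cedar.
        At fern: go right to rose.
          rose is a leaf — visit rose.
        Visit fern.
      Visit hop.
    At lime: go right to plum.
      At plum: go left to rye.
        rye is a leaf — visit rye.
      At plum: no right child.
      Visit plum.
    Visit lime.
  Visit ash.
Visit fir.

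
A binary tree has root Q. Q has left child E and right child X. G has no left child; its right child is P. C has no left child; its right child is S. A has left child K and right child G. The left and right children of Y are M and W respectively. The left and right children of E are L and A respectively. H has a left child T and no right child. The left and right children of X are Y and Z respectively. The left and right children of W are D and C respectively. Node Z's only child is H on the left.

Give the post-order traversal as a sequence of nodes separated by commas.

L, K, P, G, A, E, M, D, S, C, W, Y, T, H, Z, X, Q

Post-order visits the left subtree, then the right subtree, then the node.
At Q: go left to E.
  At E: go left to L.
    L is a leaf — visit L.
  At E: go right to A.
    At A: go left to K.
      K is a leaf — visit K.
    At A: go right to G.
      At G: no left child.
      At G: go right to P.
        P is a leaf — visit P.
      Visit G.
    Visit A.
  Visit E.
At Q: go right to X.
  At X: go left to Y.
    At Y: go left to M.
      M is a leaf — visit M.
    At Y: go right to W.
      At W: go left to D.
        D is a leaf — visit D.
      At W: go right to C.
        At C: no left child.
        At C: go right to S.
          S is a leaf — visit S.
        Visit C.
      Visit W.
    Visit Y.
  At X: go right to Z.
    At Z: go left to H.
      At H: go left to T.
        T is a leaf — visit T.
      At H: no right child.
      Visit H.
    At Z: no right child.
    Visit Z.
  Visit X.
Visit Q.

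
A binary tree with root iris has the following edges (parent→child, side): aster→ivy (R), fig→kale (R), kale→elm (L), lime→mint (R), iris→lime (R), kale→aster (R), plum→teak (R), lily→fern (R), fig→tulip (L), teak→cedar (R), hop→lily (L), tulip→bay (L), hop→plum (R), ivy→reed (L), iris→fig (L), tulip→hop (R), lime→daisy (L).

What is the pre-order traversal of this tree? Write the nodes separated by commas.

Pre-order visits the node, then its left subtree, then its right subtree.
Visit iris.
At iris: go left to fig.
  Visit fig.
  At fig: go left to tulip.
    Visit tulip.
    At tulip: go left to bay.
      bay is a leaf — visit bay.
    At tulip: go right to hop.
      Visit hop.
      At hop: go left to lily.
        Visit lily.
        At lily: no left child.
        At lily: go right to fern.
          fern is a leaf — visit fern.
      At hop: go right to plum.
        Visit plum.
        At plum: no left child.
        At plum: go right to teak.
          Visit teak.
          At teak: no left child.
          At teak: go right to cedar.
            cedar is a leaf — visit cedar.
  At fig: go right to kale.
    Visit kale.
    At kale: go left to elm.
      elm is a leaf — visit elm.
    At kale: go right to aster.
      Visit aster.
      At aster: no left child.
      At aster: go right to ivy.
        Visit ivy.
        At ivy: go left to reed.
          reed is a leaf — visit reed.
        At ivy: no right child.
At iris: go right to lime.
  Visit lime.
  At lime: go left to daisy.
    daisy is a leaf — visit daisy.
  At lime: go right to mint.
    mint is a leaf — visit mint.

iris, fig, tulip, bay, hop, lily, fern, plum, teak, cedar, kale, elm, aster, ivy, reed, lime, daisy, mint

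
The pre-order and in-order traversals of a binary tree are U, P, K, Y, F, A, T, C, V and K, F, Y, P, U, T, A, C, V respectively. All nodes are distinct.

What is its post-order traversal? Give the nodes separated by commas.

The first element of pre-order is the root; it splits in-order into left and right subtrees.
Root U: left subtree has 4 nodes {K, F, Y, P}, right has 4 {T, A, C, V}.
  Root P: left subtree has 3 nodes {K, F, Y}, right has 0 { }.
    Root K: left subtree has 0 nodes { }, right has 2 {F, Y}.
      Root Y: left subtree has 1 node {F}, right has 0 { }.
  Root A: left subtree has 1 node {T}, right has 2 {C, V}.
    Root C: left subtree has 0 nodes { }, right has 1 {V}.

F, Y, K, P, T, V, C, A, U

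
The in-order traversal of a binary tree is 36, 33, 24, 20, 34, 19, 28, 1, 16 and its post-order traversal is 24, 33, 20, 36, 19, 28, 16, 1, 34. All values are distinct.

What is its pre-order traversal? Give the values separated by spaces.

34 36 20 33 24 1 28 19 16

The last element of post-order is the root; it splits in-order into left and right subtrees.
Root 34: left subtree has 4 nodes {36, 33, 24, 20}, right has 4 {19, 28, 1, 16}.
  Root 36: left subtree has 0 nodes { }, right has 3 {33, 24, 20}.
    Root 20: left subtree has 2 nodes {33, 24}, right has 0 { }.
      Root 33: left subtree has 0 nodes { }, right has 1 {24}.
  Root 1: left subtree has 2 nodes {19, 28}, right has 1 {16}.
    Root 28: left subtree has 1 node {19}, right has 0 { }.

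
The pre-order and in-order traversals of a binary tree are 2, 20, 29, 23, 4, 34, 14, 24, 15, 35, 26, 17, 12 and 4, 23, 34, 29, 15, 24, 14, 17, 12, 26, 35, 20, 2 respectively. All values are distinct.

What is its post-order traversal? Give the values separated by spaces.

4 34 23 15 24 12 17 26 35 14 29 20 2

The first element of pre-order is the root; it splits in-order into left and right subtrees.
Root 2: left subtree has 12 nodes {4, 23, 34, 29, 15, 24, 14, 17, 12, 26, 35, 20}, right has 0 { }.
  Root 20: left subtree has 11 nodes {4, 23, 34, 29, 15, 24, 14, 17, 12, 26, 35}, right has 0 { }.
    Root 29: left subtree has 3 nodes {4, 23, 34}, right has 7 {15, 24, 14, 17, 12, 26, 35}.
      Root 23: left subtree has 1 node {4}, right has 1 {34}.
      Root 14: left subtree has 2 nodes {15, 24}, right has 4 {17, 12, 26, 35}.
        Root 24: left subtree has 1 node {15}, right has 0 { }.
        Root 35: left subtree has 3 nodes {17, 12, 26}, right has 0 { }.
          Root 26: left subtree has 2 nodes {17, 12}, right has 0 { }.
            Root 17: left subtree has 0 nodes { }, right has 1 {12}.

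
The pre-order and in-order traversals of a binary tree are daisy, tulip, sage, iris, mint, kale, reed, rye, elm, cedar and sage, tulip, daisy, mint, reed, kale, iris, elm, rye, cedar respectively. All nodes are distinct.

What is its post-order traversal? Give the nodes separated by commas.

sage, tulip, reed, kale, mint, elm, cedar, rye, iris, daisy

The first element of pre-order is the root; it splits in-order into left and right subtrees.
Root daisy: left subtree has 2 nodes {sage, tulip}, right has 7 {mint, reed, kale, iris, elm, rye, cedar}.
  Root tulip: left subtree has 1 node {sage}, right has 0 { }.
  Root iris: left subtree has 3 nodes {mint, reed, kale}, right has 3 {elm, rye, cedar}.
    Root mint: left subtree has 0 nodes { }, right has 2 {reed, kale}.
      Root kale: left subtree has 1 node {reed}, right has 0 { }.
    Root rye: left subtree has 1 node {elm}, right has 1 {cedar}.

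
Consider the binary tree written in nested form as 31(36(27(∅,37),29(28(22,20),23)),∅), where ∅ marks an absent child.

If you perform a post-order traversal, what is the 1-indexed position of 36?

8

Post-order visits the left subtree, then the right subtree, then the node.
At 31: go left to 36.
  At 36: go left to 27.
    At 27: no left child.
    At 27: go right to 37.
      37 is a leaf — visit 37.
    Visit 27.
  At 36: go right to 29.
    At 29: go left to 28.
      At 28: go left to 22.
        22 is a leaf — visit 22.
      At 28: go right to 20.
        20 is a leaf — visit 20.
      Visit 28.
    At 29: go right to 23.
      23 is a leaf — visit 23.
    Visit 29.
  Visit 36.
At 31: no right child.
Visit 31.
Full post-order sequence: 37, 27, 22, 20, 28, 23, 29, 36, 31.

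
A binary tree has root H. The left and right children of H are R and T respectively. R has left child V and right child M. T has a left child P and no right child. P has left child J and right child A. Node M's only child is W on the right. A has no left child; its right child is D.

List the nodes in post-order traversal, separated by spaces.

Post-order visits the left subtree, then the right subtree, then the node.
At H: go left to R.
  At R: go left to V.
    V is a leaf — visit V.
  At R: go right to M.
    At M: no left child.
    At M: go right to W.
      W is a leaf — visit W.
    Visit M.
  Visit R.
At H: go right to T.
  At T: go left to P.
    At P: go left to J.
      J is a leaf — visit J.
    At P: go right to A.
      At A: no left child.
      At A: go right to D.
        D is a leaf — visit D.
      Visit A.
    Visit P.
  At T: no right child.
  Visit T.
Visit H.

V W M R J D A P T H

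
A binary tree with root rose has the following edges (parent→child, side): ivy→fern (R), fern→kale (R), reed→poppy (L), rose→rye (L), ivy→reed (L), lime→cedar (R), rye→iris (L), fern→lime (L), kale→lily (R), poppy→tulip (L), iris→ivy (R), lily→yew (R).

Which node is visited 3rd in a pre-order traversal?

Pre-order visits the node, then its left subtree, then its right subtree.
Visit rose.
At rose: go left to rye.
  Visit rye.
  At rye: go left to iris.
    Visit iris.
    At iris: no left child.
    At iris: go right to ivy.
      Visit ivy.
      At ivy: go left to reed.
        Visit reed.
        At reed: go left to poppy.
          Visit poppy.
          At poppy: go left to tulip.
            tulip is a leaf — visit tulip.
          At poppy: no right child.
        At reed: no right child.
      At ivy: go right to fern.
        Visit fern.
        At fern: go left to lime.
          Visit lime.
          At lime: no left child.
          At lime: go right to cedar.
            cedar is a leaf — visit cedar.
        At fern: go right to kale.
          Visit kale.
          At kale: no left child.
          At kale: go right to lily.
            Visit lily.
            At lily: no left child.
            At lily: go right to yew.
              yew is a leaf — visit yew.
  At rye: no right child.
At rose: no right child.
Full pre-order sequence: rose, rye, iris, ivy, reed, poppy, tulip, fern, lime, cedar, kale, lily, yew.

iris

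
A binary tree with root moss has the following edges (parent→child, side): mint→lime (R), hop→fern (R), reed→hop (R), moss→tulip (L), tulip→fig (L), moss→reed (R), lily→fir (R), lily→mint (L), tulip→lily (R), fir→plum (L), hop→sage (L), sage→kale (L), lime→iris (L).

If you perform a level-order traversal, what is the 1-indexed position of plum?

12

Level-order visits nodes level by level from the root, left to right within each level.
Level 0: moss
Level 1: tulip, reed
Level 2: fig, lily, hop
Level 3: mint, fir, sage, fern
Level 4: lime, plum, kale
Level 5: iris
Full level-order sequence: moss, tulip, reed, fig, lily, hop, mint, fir, sage, fern, lime, plum, kale, iris.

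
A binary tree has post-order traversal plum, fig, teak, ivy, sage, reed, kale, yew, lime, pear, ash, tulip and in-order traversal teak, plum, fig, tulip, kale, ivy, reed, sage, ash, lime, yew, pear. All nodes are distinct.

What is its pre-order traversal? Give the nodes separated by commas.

tulip, teak, fig, plum, ash, kale, reed, ivy, sage, pear, lime, yew

The last element of post-order is the root; it splits in-order into left and right subtrees.
Root tulip: left subtree has 3 nodes {teak, plum, fig}, right has 8 {kale, ivy, reed, sage, ash, lime, yew, pear}.
  Root teak: left subtree has 0 nodes { }, right has 2 {plum, fig}.
    Root fig: left subtree has 1 node {plum}, right has 0 { }.
  Root ash: left subtree has 4 nodes {kale, ivy, reed, sage}, right has 3 {lime, yew, pear}.
    Root kale: left subtree has 0 nodes { }, right has 3 {ivy, reed, sage}.
      Root reed: left subtree has 1 node {ivy}, right has 1 {sage}.
    Root pear: left subtree has 2 nodes {lime, yew}, right has 0 { }.
      Root lime: left subtree has 0 nodes { }, right has 1 {yew}.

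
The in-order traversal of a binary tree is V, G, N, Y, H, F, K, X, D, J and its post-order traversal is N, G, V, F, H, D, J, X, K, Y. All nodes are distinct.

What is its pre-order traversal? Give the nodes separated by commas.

The last element of post-order is the root; it splits in-order into left and right subtrees.
Root Y: left subtree has 3 nodes {V, G, N}, right has 6 {H, F, K, X, D, J}.
  Root V: left subtree has 0 nodes { }, right has 2 {G, N}.
    Root G: left subtree has 0 nodes { }, right has 1 {N}.
  Root K: left subtree has 2 nodes {H, F}, right has 3 {X, D, J}.
    Root H: left subtree has 0 nodes { }, right has 1 {F}.
    Root X: left subtree has 0 nodes { }, right has 2 {D, J}.
      Root J: left subtree has 1 node {D}, right has 0 { }.

Y, V, G, N, K, H, F, X, J, D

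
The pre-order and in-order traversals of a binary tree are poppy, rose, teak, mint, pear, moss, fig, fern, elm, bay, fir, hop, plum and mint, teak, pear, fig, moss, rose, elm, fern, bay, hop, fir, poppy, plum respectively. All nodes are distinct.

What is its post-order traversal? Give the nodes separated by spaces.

mint fig moss pear teak elm hop fir bay fern rose plum poppy

The first element of pre-order is the root; it splits in-order into left and right subtrees.
Root poppy: left subtree has 11 nodes {mint, teak, pear, fig, moss, rose, elm, fern, bay, hop, fir}, right has 1 {plum}.
  Root rose: left subtree has 5 nodes {mint, teak, pear, fig, moss}, right has 5 {elm, fern, bay, hop, fir}.
    Root teak: left subtree has 1 node {mint}, right has 3 {pear, fig, moss}.
      Root pear: left subtree has 0 nodes { }, right has 2 {fig, moss}.
        Root moss: left subtree has 1 node {fig}, right has 0 { }.
    Root fern: left subtree has 1 node {elm}, right has 3 {bay, hop, fir}.
      Root bay: left subtree has 0 nodes { }, right has 2 {hop, fir}.
        Root fir: left subtree has 1 node {hop}, right has 0 { }.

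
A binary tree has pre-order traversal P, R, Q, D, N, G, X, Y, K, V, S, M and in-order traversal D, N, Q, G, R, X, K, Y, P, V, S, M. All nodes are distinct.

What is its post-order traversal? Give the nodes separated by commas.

The first element of pre-order is the root; it splits in-order into left and right subtrees.
Root P: left subtree has 8 nodes {D, N, Q, G, R, X, K, Y}, right has 3 {V, S, M}.
  Root R: left subtree has 4 nodes {D, N, Q, G}, right has 3 {X, K, Y}.
    Root Q: left subtree has 2 nodes {D, N}, right has 1 {G}.
      Root D: left subtree has 0 nodes { }, right has 1 {N}.
    Root X: left subtree has 0 nodes { }, right has 2 {K, Y}.
      Root Y: left subtree has 1 node {K}, right has 0 { }.
  Root V: left subtree has 0 nodes { }, right has 2 {S, M}.
    Root S: left subtree has 0 nodes { }, right has 1 {M}.

N, D, G, Q, K, Y, X, R, M, S, V, P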